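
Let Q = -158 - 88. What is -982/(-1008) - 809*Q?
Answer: 100303547/504 ≈ 1.9902e+5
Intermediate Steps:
Q = -246
-982/(-1008) - 809*Q = -982/(-1008) - 809*(-246) = -982*(-1/1008) + 199014 = 491/504 + 199014 = 100303547/504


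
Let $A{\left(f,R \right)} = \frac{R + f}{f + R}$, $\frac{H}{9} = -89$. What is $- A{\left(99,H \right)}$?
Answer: $-1$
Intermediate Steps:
$H = -801$ ($H = 9 \left(-89\right) = -801$)
$A{\left(f,R \right)} = 1$ ($A{\left(f,R \right)} = \frac{R + f}{R + f} = 1$)
$- A{\left(99,H \right)} = \left(-1\right) 1 = -1$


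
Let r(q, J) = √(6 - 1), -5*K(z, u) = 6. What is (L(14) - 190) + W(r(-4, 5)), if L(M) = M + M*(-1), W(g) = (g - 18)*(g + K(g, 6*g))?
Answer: -817/5 - 96*√5/5 ≈ -206.33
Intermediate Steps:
K(z, u) = -6/5 (K(z, u) = -⅕*6 = -6/5)
r(q, J) = √5
W(g) = (-18 + g)*(-6/5 + g) (W(g) = (g - 18)*(g - 6/5) = (-18 + g)*(-6/5 + g))
L(M) = 0 (L(M) = M - M = 0)
(L(14) - 190) + W(r(-4, 5)) = (0 - 190) + (108/5 + (√5)² - 96*√5/5) = -190 + (108/5 + 5 - 96*√5/5) = -190 + (133/5 - 96*√5/5) = -817/5 - 96*√5/5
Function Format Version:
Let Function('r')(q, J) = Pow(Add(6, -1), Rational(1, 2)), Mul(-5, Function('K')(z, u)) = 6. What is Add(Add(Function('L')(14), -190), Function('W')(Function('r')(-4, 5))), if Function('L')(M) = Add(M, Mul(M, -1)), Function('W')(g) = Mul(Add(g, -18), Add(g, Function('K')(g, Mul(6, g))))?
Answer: Add(Rational(-817, 5), Mul(Rational(-96, 5), Pow(5, Rational(1, 2)))) ≈ -206.33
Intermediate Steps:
Function('K')(z, u) = Rational(-6, 5) (Function('K')(z, u) = Mul(Rational(-1, 5), 6) = Rational(-6, 5))
Function('r')(q, J) = Pow(5, Rational(1, 2))
Function('W')(g) = Mul(Add(-18, g), Add(Rational(-6, 5), g)) (Function('W')(g) = Mul(Add(g, -18), Add(g, Rational(-6, 5))) = Mul(Add(-18, g), Add(Rational(-6, 5), g)))
Function('L')(M) = 0 (Function('L')(M) = Add(M, Mul(-1, M)) = 0)
Add(Add(Function('L')(14), -190), Function('W')(Function('r')(-4, 5))) = Add(Add(0, -190), Add(Rational(108, 5), Pow(Pow(5, Rational(1, 2)), 2), Mul(Rational(-96, 5), Pow(5, Rational(1, 2))))) = Add(-190, Add(Rational(108, 5), 5, Mul(Rational(-96, 5), Pow(5, Rational(1, 2))))) = Add(-190, Add(Rational(133, 5), Mul(Rational(-96, 5), Pow(5, Rational(1, 2))))) = Add(Rational(-817, 5), Mul(Rational(-96, 5), Pow(5, Rational(1, 2))))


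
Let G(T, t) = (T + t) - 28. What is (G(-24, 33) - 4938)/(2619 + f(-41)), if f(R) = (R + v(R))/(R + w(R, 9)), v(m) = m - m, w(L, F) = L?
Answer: -9914/5239 ≈ -1.8923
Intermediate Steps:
v(m) = 0
G(T, t) = -28 + T + t
f(R) = ½ (f(R) = (R + 0)/(R + R) = R/((2*R)) = R*(1/(2*R)) = ½)
(G(-24, 33) - 4938)/(2619 + f(-41)) = ((-28 - 24 + 33) - 4938)/(2619 + ½) = (-19 - 4938)/(5239/2) = -4957*2/5239 = -9914/5239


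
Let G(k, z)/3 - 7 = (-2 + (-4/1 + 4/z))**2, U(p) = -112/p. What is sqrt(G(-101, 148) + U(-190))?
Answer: 4*sqrt(99319555)/3515 ≈ 11.341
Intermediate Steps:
G(k, z) = 21 + 3*(-6 + 4/z)**2 (G(k, z) = 21 + 3*(-2 + (-4/1 + 4/z))**2 = 21 + 3*(-2 + (-4*1 + 4/z))**2 = 21 + 3*(-2 + (-4 + 4/z))**2 = 21 + 3*(-6 + 4/z)**2)
sqrt(G(-101, 148) + U(-190)) = sqrt((129 - 144/148 + 48/148**2) - 112/(-190)) = sqrt((129 - 144*1/148 + 48*(1/21904)) - 112*(-1/190)) = sqrt((129 - 36/37 + 3/1369) + 56/95) = sqrt(175272/1369 + 56/95) = sqrt(16727504/130055) = 4*sqrt(99319555)/3515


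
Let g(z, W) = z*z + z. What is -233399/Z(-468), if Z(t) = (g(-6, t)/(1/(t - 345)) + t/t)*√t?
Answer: -233399*I*√13/1902342 ≈ -0.44237*I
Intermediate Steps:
g(z, W) = z + z² (g(z, W) = z² + z = z + z²)
Z(t) = √t*(-10349 + 30*t) (Z(t) = ((-6*(1 - 6))/(1/(t - 345)) + t/t)*√t = ((-6*(-5))/(1/(-345 + t)) + 1)*√t = (30*(-345 + t) + 1)*√t = ((-10350 + 30*t) + 1)*√t = (-10349 + 30*t)*√t = √t*(-10349 + 30*t))
-233399/Z(-468) = -233399*(-I*√13/(78*(-10349 + 30*(-468)))) = -233399*(-I*√13/(78*(-10349 - 14040))) = -233399*I*√13/1902342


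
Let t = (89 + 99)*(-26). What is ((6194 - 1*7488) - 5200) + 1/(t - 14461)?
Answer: -125652407/19349 ≈ -6494.0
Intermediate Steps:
t = -4888 (t = 188*(-26) = -4888)
((6194 - 1*7488) - 5200) + 1/(t - 14461) = ((6194 - 1*7488) - 5200) + 1/(-4888 - 14461) = ((6194 - 7488) - 5200) + 1/(-19349) = (-1294 - 5200) - 1/19349 = -6494 - 1/19349 = -125652407/19349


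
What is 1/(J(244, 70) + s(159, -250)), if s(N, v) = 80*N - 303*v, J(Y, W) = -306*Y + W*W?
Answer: 1/18706 ≈ 5.3459e-5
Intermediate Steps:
J(Y, W) = W**2 - 306*Y (J(Y, W) = -306*Y + W**2 = W**2 - 306*Y)
s(N, v) = -303*v + 80*N
1/(J(244, 70) + s(159, -250)) = 1/((70**2 - 306*244) + (-303*(-250) + 80*159)) = 1/((4900 - 74664) + (75750 + 12720)) = 1/(-69764 + 88470) = 1/18706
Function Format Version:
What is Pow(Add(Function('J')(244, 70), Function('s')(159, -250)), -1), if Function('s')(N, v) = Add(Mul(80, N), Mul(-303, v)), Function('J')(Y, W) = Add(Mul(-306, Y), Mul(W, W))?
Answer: Rational(1, 18706) ≈ 5.3459e-5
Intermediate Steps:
Function('J')(Y, W) = Add(Pow(W, 2), Mul(-306, Y)) (Function('J')(Y, W) = Add(Mul(-306, Y), Pow(W, 2)) = Add(Pow(W, 2), Mul(-306, Y)))
Function('s')(N, v) = Add(Mul(-303, v), Mul(80, N))
Pow(Add(Function('J')(244, 70), Function('s')(159, -250)), -1) = Pow(Add(Add(Pow(70, 2), Mul(-306, 244)), Add(Mul(-303, -250), Mul(80, 159))), -1) = Pow(Add(Add(4900, -74664), Add(75750, 12720)), -1) = Pow(Add(-69764, 88470), -1) = Pow(18706, -1) = Rational(1, 18706)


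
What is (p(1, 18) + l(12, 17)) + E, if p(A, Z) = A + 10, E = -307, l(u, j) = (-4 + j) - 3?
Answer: -286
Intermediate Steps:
l(u, j) = -7 + j
p(A, Z) = 10 + A
(p(1, 18) + l(12, 17)) + E = ((10 + 1) + (-7 + 17)) - 307 = (11 + 10) - 307 = 21 - 307 = -286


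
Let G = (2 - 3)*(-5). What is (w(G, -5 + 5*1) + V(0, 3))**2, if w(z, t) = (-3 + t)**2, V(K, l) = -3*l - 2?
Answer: 4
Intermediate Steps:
V(K, l) = -2 - 3*l
G = 5 (G = -1*(-5) = 5)
(w(G, -5 + 5*1) + V(0, 3))**2 = ((-3 + (-5 + 5*1))**2 + (-2 - 3*3))**2 = ((-3 + (-5 + 5))**2 + (-2 - 9))**2 = ((-3 + 0)**2 - 11)**2 = ((-3)**2 - 11)**2 = (9 - 11)**2 = (-2)**2 = 4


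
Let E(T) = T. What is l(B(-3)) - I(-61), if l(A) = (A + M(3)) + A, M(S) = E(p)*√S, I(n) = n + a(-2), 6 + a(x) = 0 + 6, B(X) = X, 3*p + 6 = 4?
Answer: 55 - 2*√3/3 ≈ 53.845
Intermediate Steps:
p = -⅔ (p = -2 + (⅓)*4 = -2 + 4/3 = -⅔ ≈ -0.66667)
a(x) = 0 (a(x) = -6 + (0 + 6) = -6 + 6 = 0)
I(n) = n (I(n) = n + 0 = n)
M(S) = -2*√S/3
l(A) = 2*A - 2*√3/3 (l(A) = (A - 2*√3/3) + A = 2*A - 2*√3/3)
l(B(-3)) - I(-61) = (2*(-3) - 2*√3/3) - 1*(-61) = (-6 - 2*√3/3) + 61 = 55 - 2*√3/3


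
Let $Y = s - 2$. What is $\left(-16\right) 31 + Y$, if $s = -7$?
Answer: $-505$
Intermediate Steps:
$Y = -9$ ($Y = -7 - 2 = -9$)
$\left(-16\right) 31 + Y = \left(-16\right) 31 - 9 = -496 - 9 = -505$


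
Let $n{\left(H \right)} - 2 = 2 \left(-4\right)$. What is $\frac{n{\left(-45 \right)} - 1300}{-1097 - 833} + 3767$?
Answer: $\frac{3635808}{965} \approx 3767.7$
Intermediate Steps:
$n{\left(H \right)} = -6$ ($n{\left(H \right)} = 2 + 2 \left(-4\right) = 2 - 8 = -6$)
$\frac{n{\left(-45 \right)} - 1300}{-1097 - 833} + 3767 = \frac{-6 - 1300}{-1097 - 833} + 3767 = - \frac{1306}{-1930} + 3767 = \left(-1306\right) \left(- \frac{1}{1930}\right) + 3767 = \frac{653}{965} + 3767 = \frac{3635808}{965}$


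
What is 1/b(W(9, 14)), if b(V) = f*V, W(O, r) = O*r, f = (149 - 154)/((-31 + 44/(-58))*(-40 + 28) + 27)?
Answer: -263/406 ≈ -0.64778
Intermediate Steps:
f = -29/2367 (f = -5/((-31 + 44*(-1/58))*(-12) + 27) = -5/((-31 - 22/29)*(-12) + 27) = -5/(-921/29*(-12) + 27) = -5/(11052/29 + 27) = -5/11835/29 = -5*29/11835 = -29/2367 ≈ -0.012252)
b(V) = -29*V/2367
1/b(W(9, 14)) = 1/(-29*14/263) = 1/(-29/2367*126) = 1/(-406/263) = -263/406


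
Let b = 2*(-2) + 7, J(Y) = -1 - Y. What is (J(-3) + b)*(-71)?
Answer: -355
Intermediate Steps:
b = 3 (b = -4 + 7 = 3)
(J(-3) + b)*(-71) = ((-1 - 1*(-3)) + 3)*(-71) = ((-1 + 3) + 3)*(-71) = (2 + 3)*(-71) = 5*(-71) = -355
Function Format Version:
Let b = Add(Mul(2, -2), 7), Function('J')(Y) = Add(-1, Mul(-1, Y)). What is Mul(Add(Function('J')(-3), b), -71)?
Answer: -355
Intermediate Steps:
b = 3 (b = Add(-4, 7) = 3)
Mul(Add(Function('J')(-3), b), -71) = Mul(Add(Add(-1, Mul(-1, -3)), 3), -71) = Mul(Add(Add(-1, 3), 3), -71) = Mul(Add(2, 3), -71) = Mul(5, -71) = -355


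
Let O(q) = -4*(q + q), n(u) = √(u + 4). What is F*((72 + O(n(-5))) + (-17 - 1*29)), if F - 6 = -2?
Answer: 104 - 32*I ≈ 104.0 - 32.0*I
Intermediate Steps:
n(u) = √(4 + u)
F = 4 (F = 6 - 2 = 4)
O(q) = -8*q
F*((72 + O(n(-5))) + (-17 - 1*29)) = 4*((72 - 8*√(4 - 5)) + (-17 - 1*29)) = 4*((72 - 8*I) + (-17 - 29)) = 4*((72 - 8*I) - 46) = 4*(26 - 8*I) = 104 - 32*I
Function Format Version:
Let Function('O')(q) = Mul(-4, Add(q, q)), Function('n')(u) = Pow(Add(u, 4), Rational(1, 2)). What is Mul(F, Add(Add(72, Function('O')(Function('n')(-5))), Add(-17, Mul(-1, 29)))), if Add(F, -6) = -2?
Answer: Add(104, Mul(-32, I)) ≈ Add(104.00, Mul(-32.000, I))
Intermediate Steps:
Function('n')(u) = Pow(Add(4, u), Rational(1, 2))
F = 4 (F = Add(6, -2) = 4)
Function('O')(q) = Mul(-8, q) (Function('O')(q) = Mul(-4, Mul(2, q)) = Mul(-8, q))
Mul(F, Add(Add(72, Function('O')(Function('n')(-5))), Add(-17, Mul(-1, 29)))) = Mul(4, Add(Add(72, Mul(-8, Pow(Add(4, -5), Rational(1, 2)))), Add(-17, Mul(-1, 29)))) = Mul(4, Add(Add(72, Mul(-8, Pow(-1, Rational(1, 2)))), Add(-17, -29))) = Mul(4, Add(Add(72, Mul(-8, I)), -46)) = Mul(4, Add(26, Mul(-8, I))) = Add(104, Mul(-32, I))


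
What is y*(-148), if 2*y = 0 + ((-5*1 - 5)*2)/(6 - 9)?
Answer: -1480/3 ≈ -493.33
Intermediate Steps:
y = 10/3 (y = (0 + ((-5*1 - 5)*2)/(6 - 9))/2 = (0 + ((-5 - 5)*2)/(-3))/2 = (0 - 10*2*(-1/3))/2 = (0 - 20*(-1/3))/2 = (0 + 20/3)/2 = (1/2)*(20/3) = 10/3 ≈ 3.3333)
y*(-148) = (10/3)*(-148) = -1480/3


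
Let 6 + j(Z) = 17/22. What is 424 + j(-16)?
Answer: 9213/22 ≈ 418.77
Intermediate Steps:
j(Z) = -115/22 (j(Z) = -6 + 17/22 = -115/22)
424 + j(-16) = 424 - 115/22 = 9213/22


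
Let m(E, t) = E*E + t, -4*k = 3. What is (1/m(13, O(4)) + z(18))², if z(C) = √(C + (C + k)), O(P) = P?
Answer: 4219993/119716 + √141/173 ≈ 35.319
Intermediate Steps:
k = -¾ (k = -¼*3 = -¾ ≈ -0.75000)
m(E, t) = t + E² (m(E, t) = E² + t = t + E²)
z(C) = √(-¾ + 2*C) (z(C) = √(C + (C - ¾)) = √(C + (-¾ + C)) = √(-¾ + 2*C))
(1/m(13, O(4)) + z(18))² = (1/(4 + 13²) + √(-3 + 8*18)/2)² = (1/(4 + 169) + √(-3 + 144)/2)² = (1/173 + √141/2)²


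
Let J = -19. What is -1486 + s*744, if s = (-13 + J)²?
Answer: 760370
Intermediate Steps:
s = 1024 (s = (-13 - 19)² = (-32)² = 1024)
-1486 + s*744 = -1486 + 1024*744 = -1486 + 761856 = 760370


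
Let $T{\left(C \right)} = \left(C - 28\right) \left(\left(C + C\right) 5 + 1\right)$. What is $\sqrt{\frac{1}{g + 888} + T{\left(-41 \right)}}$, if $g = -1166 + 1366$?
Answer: $\frac{\sqrt{521975633}}{136} \approx 167.99$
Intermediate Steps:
$g = 200$
$T{\left(C \right)} = \left(1 + 10 C\right) \left(-28 + C\right)$ ($T{\left(C \right)} = \left(-28 + C\right) \left(2 C 5 + 1\right) = \left(-28 + C\right) \left(10 C + 1\right) = \left(-28 + C\right) \left(1 + 10 C\right) = \left(1 + 10 C\right) \left(-28 + C\right)$)
$\sqrt{\frac{1}{g + 888} + T{\left(-41 \right)}} = \sqrt{\frac{1}{200 + 888} - \left(-11411 - 16810\right)} = \sqrt{\frac{1}{1088} + \left(-28 + 11439 + 10 \cdot 1681\right)} = \sqrt{\frac{1}{1088} + \left(-28 + 11439 + 16810\right)} = \sqrt{\frac{1}{1088} + 28221} = \sqrt{\frac{30704449}{1088}} = \frac{\sqrt{521975633}}{136}$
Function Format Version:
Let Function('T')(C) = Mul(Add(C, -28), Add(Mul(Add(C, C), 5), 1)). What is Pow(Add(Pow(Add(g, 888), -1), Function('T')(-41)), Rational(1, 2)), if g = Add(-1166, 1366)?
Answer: Mul(Rational(1, 136), Pow(521975633, Rational(1, 2))) ≈ 167.99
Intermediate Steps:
g = 200
Function('T')(C) = Mul(Add(1, Mul(10, C)), Add(-28, C)) (Function('T')(C) = Mul(Add(-28, C), Add(Mul(Mul(2, C), 5), 1)) = Mul(Add(-28, C), Add(Mul(10, C), 1)) = Mul(Add(-28, C), Add(1, Mul(10, C))) = Mul(Add(1, Mul(10, C)), Add(-28, C)))
Pow(Add(Pow(Add(g, 888), -1), Function('T')(-41)), Rational(1, 2)) = Pow(Add(Pow(Add(200, 888), -1), Add(-28, Mul(-279, -41), Mul(10, Pow(-41, 2)))), Rational(1, 2)) = Pow(Add(Pow(1088, -1), Add(-28, 11439, Mul(10, 1681))), Rational(1, 2)) = Pow(Add(Rational(1, 1088), Add(-28, 11439, 16810)), Rational(1, 2)) = Pow(Add(Rational(1, 1088), 28221), Rational(1, 2)) = Pow(Rational(30704449, 1088), Rational(1, 2)) = Mul(Rational(1, 136), Pow(521975633, Rational(1, 2)))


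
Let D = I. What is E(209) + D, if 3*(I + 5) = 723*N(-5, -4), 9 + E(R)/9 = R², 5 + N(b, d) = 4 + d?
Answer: 391838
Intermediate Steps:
N(b, d) = -1 + d (N(b, d) = -5 + (4 + d) = -1 + d)
E(R) = -81 + 9*R²
I = -1210 (I = -5 + (723*(-1 - 4))/3 = -5 + (723*(-5))/3 = -5 + (⅓)*(-3615) = -5 - 1205 = -1210)
D = -1210
E(209) + D = (-81 + 9*209²) - 1210 = (-81 + 9*43681) - 1210 = (-81 + 393129) - 1210 = 393048 - 1210 = 391838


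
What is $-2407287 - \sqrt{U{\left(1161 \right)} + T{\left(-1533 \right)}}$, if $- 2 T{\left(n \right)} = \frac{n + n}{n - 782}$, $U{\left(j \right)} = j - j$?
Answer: $-2407287 - \frac{i \sqrt{3548895}}{2315} \approx -2.4073 \cdot 10^{6} - 0.81376 i$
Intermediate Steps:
$U{\left(j \right)} = 0$
$T{\left(n \right)} = - \frac{n}{-782 + n}$ ($T{\left(n \right)} = - \frac{\left(n + n\right) \frac{1}{n - 782}}{2} = - \frac{2 n \frac{1}{-782 + n}}{2} = - \frac{n}{-782 + n}$)
$-2407287 - \sqrt{U{\left(1161 \right)} + T{\left(-1533 \right)}} = -2407287 - \sqrt{0 - - \frac{1533}{-782 - 1533}} = -2407287 - \sqrt{0 - - \frac{1533}{-2315}} = -2407287 - \sqrt{0 - \left(-1533\right) \left(- \frac{1}{2315}\right)} = -2407287 - \sqrt{0 - \frac{1533}{2315}} = -2407287 - \sqrt{- \frac{1533}{2315}} = -2407287 - \frac{i \sqrt{3548895}}{2315}$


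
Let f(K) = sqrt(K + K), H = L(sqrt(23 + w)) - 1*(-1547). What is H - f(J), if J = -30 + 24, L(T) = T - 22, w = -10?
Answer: 1525 + sqrt(13) - 2*I*sqrt(3) ≈ 1528.6 - 3.4641*I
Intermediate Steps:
L(T) = -22 + T
J = -6
H = 1525 + sqrt(13) (H = (-22 + sqrt(23 - 10)) - 1*(-1547) = (-22 + sqrt(13)) + 1547 = 1525 + sqrt(13) ≈ 1528.6)
f(K) = sqrt(2)*sqrt(K) (f(K) = sqrt(2*K) = sqrt(2)*sqrt(K))
H - f(J) = (1525 + sqrt(13)) - sqrt(2)*sqrt(-6) = (1525 + sqrt(13)) - sqrt(2)*I*sqrt(6) = (1525 + sqrt(13)) - 2*I*sqrt(3) = 1525 + sqrt(13) - 2*I*sqrt(3)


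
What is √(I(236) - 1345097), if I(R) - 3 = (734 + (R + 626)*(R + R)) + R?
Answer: 6*I*√26035 ≈ 968.12*I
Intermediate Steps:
I(R) = 737 + R + 2*R*(626 + R) (I(R) = 3 + ((734 + (R + 626)*(R + R)) + R) = 3 + ((734 + (626 + R)*(2*R)) + R) = 3 + ((734 + 2*R*(626 + R)) + R) = 3 + (734 + R + 2*R*(626 + R)) = 737 + R + 2*R*(626 + R))
√(I(236) - 1345097) = √((737 + 2*236² + 1253*236) - 1345097) = √((737 + 2*55696 + 295708) - 1345097) = √((737 + 111392 + 295708) - 1345097) = √(407837 - 1345097) = √(-937260) = 6*I*√26035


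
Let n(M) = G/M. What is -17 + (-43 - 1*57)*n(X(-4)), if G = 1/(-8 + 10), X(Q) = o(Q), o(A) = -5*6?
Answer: -46/3 ≈ -15.333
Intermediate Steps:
o(A) = -30
X(Q) = -30
G = 1/2 ≈ 0.50000
n(M) = 1/(2*M)
-17 + (-43 - 1*57)*n(X(-4)) = -17 + (-43 - 1*57)*((1/2)/(-30)) = -17 + (-43 - 57)*((1/2)*(-1/30)) = -17 - 100*(-1/60) = -17 + 5/3 = -46/3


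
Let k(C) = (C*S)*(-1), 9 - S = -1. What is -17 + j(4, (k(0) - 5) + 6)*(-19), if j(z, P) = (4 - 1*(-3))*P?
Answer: -150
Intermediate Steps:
S = 10 (S = 9 - 1*(-1) = 9 + 1 = 10)
k(C) = -10*C (k(C) = (C*10)*(-1) = (10*C)*(-1) = -10*C)
j(z, P) = 7*P (j(z, P) = (4 + 3)*P = 7*P)
-17 + j(4, (k(0) - 5) + 6)*(-19) = -17 + (7*((-10*0 - 5) + 6))*(-19) = -17 + (7*((0 - 5) + 6))*(-19) = -17 + (7*(-5 + 6))*(-19) = -17 + (7*1)*(-19) = -17 + 7*(-19) = -17 - 133 = -150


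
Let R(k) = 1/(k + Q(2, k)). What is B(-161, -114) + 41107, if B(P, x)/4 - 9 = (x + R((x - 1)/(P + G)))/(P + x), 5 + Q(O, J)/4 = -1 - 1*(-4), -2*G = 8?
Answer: 2726862353/66275 ≈ 41145.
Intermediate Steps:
G = -4 (G = -½*8 = -4)
Q(O, J) = -8 (Q(O, J) = -20 + 4*(-1 - 1*(-4)) = -20 + 4*(-1 + 4) = -20 + 4*3 = -20 + 12 = -8)
R(k) = 1/(-8 + k) (R(k) = 1/(k - 8) = 1/(-8 + k))
B(P, x) = 36 + 4*(x + 1/(-8 + (-1 + x)/(-4 + P)))/(P + x) (B(P, x) = 36 + 4*((x + 1/(-8 + (x - 1)/(P - 4)))/(P + x)) = 36 + 4*((x + 1/(-8 + (-1 + x)/(-4 + P)))/(P + x)) = 36 + 4*(x + 1/(-8 + (-1 + x)/(-4 + P)))/(P + x))
B(-161, -114) + 41107 = 4*(4 - 1*(-161) + (9*(-161) + 10*(-114))*(-31 - 1*(-114) + 8*(-161)))/((-161 - 114)*(-31 - 1*(-114) + 8*(-161))) + 41107 = 4*(4 + 161 + (-1449 - 1140)*(-31 + 114 - 1288))/(-275*(-31 + 114 - 1288)) + 41107 = 4*(-1/275)*(4 + 161 - 2589*(-1205))/(-1205) + 41107 = 4*(-1/275)*(-1/1205)*(4 + 161 + 3119745) + 41107 = 4*(-1/275)*(-1/1205)*3119910 + 41107 = 2495928/66275 + 41107 = 2726862353/66275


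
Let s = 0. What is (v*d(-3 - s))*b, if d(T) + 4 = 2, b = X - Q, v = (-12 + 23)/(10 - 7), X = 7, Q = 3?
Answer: -88/3 ≈ -29.333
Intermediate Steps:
v = 11/3 ≈ 3.6667
b = 4 (b = 7 - 1*3 = 7 - 3 = 4)
d(T) = -2 (d(T) = -4 + 2 = -2)
(v*d(-3 - s))*b = ((11/3)*(-2))*4 = -22/3*4 = -88/3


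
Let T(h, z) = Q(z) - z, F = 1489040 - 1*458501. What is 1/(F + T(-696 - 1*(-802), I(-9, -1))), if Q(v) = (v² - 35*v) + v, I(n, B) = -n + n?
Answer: 1/1030539 ≈ 9.7037e-7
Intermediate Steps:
I(n, B) = 0
Q(v) = v² - 34*v
F = 1030539 (F = 1489040 - 458501 = 1030539)
T(h, z) = -z + z*(-34 + z) (T(h, z) = z*(-34 + z) - z = -z + z*(-34 + z))
1/(F + T(-696 - 1*(-802), I(-9, -1))) = 1/(1030539 + 0*(-35 + 0)) = 1/(1030539 + 0*(-35)) = 1/(1030539 + 0) = 1/1030539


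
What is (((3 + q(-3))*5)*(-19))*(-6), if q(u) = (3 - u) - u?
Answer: 6840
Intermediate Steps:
q(u) = 3 - 2*u
(((3 + q(-3))*5)*(-19))*(-6) = (((3 + (3 - 2*(-3)))*5)*(-19))*(-6) = (((3 + (3 + 6))*5)*(-19))*(-6) = (((3 + 9)*5)*(-19))*(-6) = ((12*5)*(-19))*(-6) = (60*(-19))*(-6) = -1140*(-6) = 6840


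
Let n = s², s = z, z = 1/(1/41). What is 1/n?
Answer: 1/1681 ≈ 0.00059488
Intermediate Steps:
z = 41 (z = 1/(1/41) = 41)
s = 41
n = 1681 (n = 41² = 1681)
1/n = 1/1681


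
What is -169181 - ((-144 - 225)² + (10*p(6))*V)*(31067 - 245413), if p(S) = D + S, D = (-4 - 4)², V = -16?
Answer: 26784721325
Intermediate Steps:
D = 64 (D = (-8)² = 64)
p(S) = 64 + S
-169181 - ((-144 - 225)² + (10*p(6))*V)*(31067 - 245413) = -169181 - ((-144 - 225)² + (10*(64 + 6))*(-16))*(31067 - 245413) = -169181 - ((-369)² + (10*70)*(-16))*(-214346) = -169181 - (136161 + 700*(-16))*(-214346) = -169181 - (136161 - 11200)*(-214346) = -169181 - 124961*(-214346) = -169181 - 1*(-26784890506) = -169181 + 26784890506 = 26784721325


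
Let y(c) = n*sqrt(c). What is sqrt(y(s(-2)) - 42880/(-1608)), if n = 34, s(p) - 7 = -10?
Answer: sqrt(240 + 306*I*sqrt(3))/3 ≈ 6.757 + 4.3577*I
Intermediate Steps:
s(p) = -3 (s(p) = 7 - 10 = -3)
y(c) = 34*sqrt(c)
sqrt(y(s(-2)) - 42880/(-1608)) = sqrt(34*sqrt(-3) - 42880/(-1608)) = sqrt(34*(I*sqrt(3)) - 42880*(-1/1608)) = sqrt(34*I*sqrt(3) + 80/3) = sqrt(80/3 + 34*I*sqrt(3))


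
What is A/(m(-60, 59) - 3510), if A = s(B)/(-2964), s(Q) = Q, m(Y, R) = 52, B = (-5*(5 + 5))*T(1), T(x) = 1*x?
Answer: -25/5124756 ≈ -4.8783e-6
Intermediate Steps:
T(x) = x
B = -50 (B = -5*(5 + 5)*1 = -5*10*1 = -50*1 = -50)
A = 25/1482 (A = -50/(-2964) = -50*(-1/2964) = 25/1482 ≈ 0.016869)
A/(m(-60, 59) - 3510) = 25/(1482*(52 - 3510)) = (25/1482)/(-3458) = (25/1482)*(-1/3458) = -25/5124756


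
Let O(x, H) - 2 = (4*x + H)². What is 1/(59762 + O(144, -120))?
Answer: 1/267700 ≈ 3.7355e-6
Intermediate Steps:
O(x, H) = 2 + (H + 4*x)² (O(x, H) = 2 + (4*x + H)² = 2 + (H + 4*x)²)
1/(59762 + O(144, -120)) = 1/(59762 + (2 + (-120 + 4*144)²)) = 1/(59762 + (2 + (-120 + 576)²)) = 1/(59762 + (2 + 456²)) = 1/(59762 + (2 + 207936)) = 1/(59762 + 207938) = 1/267700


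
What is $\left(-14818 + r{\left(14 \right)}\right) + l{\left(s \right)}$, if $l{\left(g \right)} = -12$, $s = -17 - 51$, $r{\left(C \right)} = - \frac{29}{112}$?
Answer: $- \frac{1660989}{112} \approx -14830.0$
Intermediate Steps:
$r{\left(C \right)} = - \frac{29}{112}$ ($r{\left(C \right)} = \left(-29\right) \frac{1}{112} = - \frac{29}{112}$)
$s = -68$ ($s = -17 - 51 = -68$)
$\left(-14818 + r{\left(14 \right)}\right) + l{\left(s \right)} = \left(-14818 - \frac{29}{112}\right) - 12 = - \frac{1659645}{112} - 12 = - \frac{1660989}{112}$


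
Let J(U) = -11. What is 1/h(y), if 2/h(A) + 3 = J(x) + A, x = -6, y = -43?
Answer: -57/2 ≈ -28.500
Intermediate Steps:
h(A) = 2/(-14 + A) (h(A) = 2/(-3 + (-11 + A)) = 2/(-14 + A))
1/h(y) = 1/(2/(-14 - 43)) = 1/(2/(-57)) = 1/(2*(-1/57)) = 1/(-2/57) = -57/2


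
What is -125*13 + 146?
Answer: -1479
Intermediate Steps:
-125*13 + 146 = -1625 + 146 = -1479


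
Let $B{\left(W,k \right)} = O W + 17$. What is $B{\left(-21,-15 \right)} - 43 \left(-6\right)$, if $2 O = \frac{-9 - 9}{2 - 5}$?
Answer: $212$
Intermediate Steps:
$O = 3$ ($O = \frac{\left(-9 - 9\right) \frac{1}{2 - 5}}{2} = \frac{\left(-18\right) \frac{1}{-3}}{2} = \frac{\left(-18\right) \left(- \frac{1}{3}\right)}{2} = \frac{1}{2} \cdot 6 = 3$)
$B{\left(W,k \right)} = 17 + 3 W$ ($B{\left(W,k \right)} = 3 W + 17 = 17 + 3 W$)
$B{\left(-21,-15 \right)} - 43 \left(-6\right) = \left(17 + 3 \left(-21\right)\right) - 43 \left(-6\right) = \left(17 - 63\right) - -258 = -46 + 258 = 212$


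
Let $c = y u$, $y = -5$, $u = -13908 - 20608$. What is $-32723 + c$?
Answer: $139857$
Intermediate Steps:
$u = -34516$ ($u = -13908 - 20608 = -34516$)
$c = 172580$ ($c = \left(-5\right) \left(-34516\right) = 172580$)
$-32723 + c = -32723 + 172580 = 139857$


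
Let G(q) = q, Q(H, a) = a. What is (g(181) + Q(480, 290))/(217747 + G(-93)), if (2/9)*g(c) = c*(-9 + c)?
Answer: 70192/108827 ≈ 0.64499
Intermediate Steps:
g(c) = 9*c*(-9 + c)/2 (g(c) = 9*(c*(-9 + c))/2 = 9*c*(-9 + c)/2)
(g(181) + Q(480, 290))/(217747 + G(-93)) = ((9/2)*181*(-9 + 181) + 290)/(217747 - 93) = ((9/2)*181*172 + 290)/217654 = (140094 + 290)*(1/217654) = 140384*(1/217654) = 70192/108827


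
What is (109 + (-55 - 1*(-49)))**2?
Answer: 10609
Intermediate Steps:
(109 + (-55 - 1*(-49)))**2 = (109 + (-55 + 49))**2 = (109 - 6)**2 = 103**2 = 10609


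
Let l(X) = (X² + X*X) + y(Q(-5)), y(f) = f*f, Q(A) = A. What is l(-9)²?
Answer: 34969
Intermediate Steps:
y(f) = f²
l(X) = 25 + 2*X² (l(X) = (X² + X*X) + (-5)² = (X² + X²) + 25 = 2*X² + 25 = 25 + 2*X²)
l(-9)² = (25 + 2*(-9)²)² = (25 + 2*81)² = (25 + 162)² = 187² = 34969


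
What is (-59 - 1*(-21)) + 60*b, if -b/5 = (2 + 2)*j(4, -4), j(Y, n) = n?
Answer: 4762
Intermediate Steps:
b = 80 (b = -5*(2 + 2)*(-4) = -20*(-4) = -5*(-16) = 80)
(-59 - 1*(-21)) + 60*b = (-59 - 1*(-21)) + 60*80 = (-59 + 21) + 4800 = -38 + 4800 = 4762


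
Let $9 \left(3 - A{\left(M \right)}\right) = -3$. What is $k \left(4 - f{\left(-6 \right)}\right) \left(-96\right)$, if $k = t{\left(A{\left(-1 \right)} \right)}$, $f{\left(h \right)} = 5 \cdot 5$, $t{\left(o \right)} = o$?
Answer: $6720$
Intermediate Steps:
$A{\left(M \right)} = \frac{10}{3}$ ($A{\left(M \right)} = 3 - - \frac{1}{3} = 3 + \frac{1}{3} = \frac{10}{3}$)
$f{\left(h \right)} = 25$
$k = \frac{10}{3} \approx 3.3333$
$k \left(4 - f{\left(-6 \right)}\right) \left(-96\right) = \frac{10 \left(4 - 25\right)}{3} \left(-96\right) = \frac{10}{3} \left(-21\right) \left(-96\right) = \left(-70\right) \left(-96\right) = 6720$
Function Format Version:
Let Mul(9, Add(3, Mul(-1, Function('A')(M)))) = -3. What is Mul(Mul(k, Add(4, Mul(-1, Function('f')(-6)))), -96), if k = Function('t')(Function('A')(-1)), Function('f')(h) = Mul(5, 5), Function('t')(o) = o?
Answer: 6720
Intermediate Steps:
Function('A')(M) = Rational(10, 3) (Function('A')(M) = Add(3, Mul(Rational(-1, 9), -3)) = Add(3, Rational(1, 3)) = Rational(10, 3))
Function('f')(h) = 25
k = Rational(10, 3) ≈ 3.3333
Mul(Mul(k, Add(4, Mul(-1, Function('f')(-6)))), -96) = Mul(Mul(Rational(10, 3), Add(4, Mul(-1, 25))), -96) = Mul(Mul(Rational(10, 3), Add(4, -25)), -96) = Mul(Mul(Rational(10, 3), -21), -96) = Mul(-70, -96) = 6720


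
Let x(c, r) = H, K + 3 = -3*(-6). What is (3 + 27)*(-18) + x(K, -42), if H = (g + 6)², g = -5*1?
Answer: -539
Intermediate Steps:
g = -5
K = 15 (K = -3 - 3*(-6) = -3 + 18 = 15)
H = 1 (H = (-5 + 6)² = 1² = 1)
x(c, r) = 1
(3 + 27)*(-18) + x(K, -42) = (3 + 27)*(-18) + 1 = 30*(-18) + 1 = -540 + 1 = -539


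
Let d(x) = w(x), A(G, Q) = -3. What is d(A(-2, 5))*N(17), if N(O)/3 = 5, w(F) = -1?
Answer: -15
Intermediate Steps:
d(x) = -1
N(O) = 15 (N(O) = 3*5 = 15)
d(A(-2, 5))*N(17) = -1*15 = -15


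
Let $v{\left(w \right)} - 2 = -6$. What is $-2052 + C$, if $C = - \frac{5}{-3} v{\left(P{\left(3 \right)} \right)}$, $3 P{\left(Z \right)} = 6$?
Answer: $- \frac{6176}{3} \approx -2058.7$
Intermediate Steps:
$P{\left(Z \right)} = 2$ ($P{\left(Z \right)} = \frac{1}{3} \cdot 6 = 2$)
$v{\left(w \right)} = -4$ ($v{\left(w \right)} = 2 - 6 = -4$)
$C = - \frac{20}{3}$ ($C = - \frac{5}{-3} \left(-4\right) = \left(-5\right) \left(- \frac{1}{3}\right) \left(-4\right) = \frac{5}{3} \left(-4\right) = - \frac{20}{3} \approx -6.6667$)
$-2052 + C = -2052 - \frac{20}{3} = - \frac{6176}{3}$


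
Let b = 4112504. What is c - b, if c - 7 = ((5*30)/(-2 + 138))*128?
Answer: -69910049/17 ≈ -4.1124e+6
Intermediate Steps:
c = 2519/17 (c = 7 + ((5*30)/(-2 + 138))*128 = 7 + (150/136)*128 = 7 + ((1/136)*150)*128 = 7 + (75/68)*128 = 7 + 2400/17 = 2519/17 ≈ 148.18)
c - b = 2519/17 - 1*4112504 = 2519/17 - 4112504 = -69910049/17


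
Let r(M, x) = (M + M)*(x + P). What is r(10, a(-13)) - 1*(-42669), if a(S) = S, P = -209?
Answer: 38229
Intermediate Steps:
r(M, x) = 2*M*(-209 + x) (r(M, x) = (M + M)*(x - 209) = (2*M)*(-209 + x) = 2*M*(-209 + x))
r(10, a(-13)) - 1*(-42669) = 2*10*(-209 - 13) - 1*(-42669) = 2*10*(-222) + 42669 = -4440 + 42669 = 38229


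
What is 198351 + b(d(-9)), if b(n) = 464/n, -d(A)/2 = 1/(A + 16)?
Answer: 196727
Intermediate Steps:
d(A) = -2/(16 + A) (d(A) = -2/(A + 16) = -2/(16 + A))
198351 + b(d(-9)) = 198351 + 464/((-2/(16 - 9))) = 198351 + 464/((-2/7)) = 198351 + 464/((-2*⅐)) = 198351 + 464/(-2/7) = 198351 + 464*(-7/2) = 198351 - 1624 = 196727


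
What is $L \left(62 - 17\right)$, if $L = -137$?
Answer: $-6165$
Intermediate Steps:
$L \left(62 - 17\right) = - 137 \left(62 - 17\right) = \left(-137\right) 45 = -6165$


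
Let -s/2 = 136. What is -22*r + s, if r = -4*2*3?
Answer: 256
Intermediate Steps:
r = -24 (r = -8*3 = -24)
s = -272 (s = -2*136 = -272)
-22*r + s = -22*(-24) - 272 = 528 - 272 = 256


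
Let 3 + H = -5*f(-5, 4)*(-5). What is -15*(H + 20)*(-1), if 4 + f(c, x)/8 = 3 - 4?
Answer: -14745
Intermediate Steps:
f(c, x) = -40 (f(c, x) = -32 + 8*(3 - 4) = -32 + 8*(-1) = -32 - 8 = -40)
H = -1003 (H = -3 - 5*(-40)*(-5) = -3 + 200*(-5) = -3 - 1000 = -1003)
-15*(H + 20)*(-1) = -15*(-1003 + 20)*(-1) = -15*(-983)*(-1) = 14745*(-1) = -14745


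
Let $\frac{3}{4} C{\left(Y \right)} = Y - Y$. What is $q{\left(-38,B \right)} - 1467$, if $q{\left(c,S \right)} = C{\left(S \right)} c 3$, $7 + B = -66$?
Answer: $-1467$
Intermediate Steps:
$C{\left(Y \right)} = 0$ ($C{\left(Y \right)} = \frac{4 \left(Y - Y\right)}{3} = \frac{4}{3} \cdot 0 = 0$)
$B = -73$ ($B = -7 - 66 = -73$)
$q{\left(c,S \right)} = 0$ ($q{\left(c,S \right)} = 0 c 3 = 0 \cdot 3 = 0$)
$q{\left(-38,B \right)} - 1467 = 0 - 1467 = -1467$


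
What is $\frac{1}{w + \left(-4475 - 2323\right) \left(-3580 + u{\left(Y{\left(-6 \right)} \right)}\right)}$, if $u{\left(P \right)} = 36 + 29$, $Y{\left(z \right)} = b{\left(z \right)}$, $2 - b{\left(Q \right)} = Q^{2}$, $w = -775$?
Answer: $\frac{1}{23894195} \approx 4.1851 \cdot 10^{-8}$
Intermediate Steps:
$b{\left(Q \right)} = 2 - Q^{2}$
$Y{\left(z \right)} = 2 - z^{2}$
$u{\left(P \right)} = 65$
$\frac{1}{w + \left(-4475 - 2323\right) \left(-3580 + u{\left(Y{\left(-6 \right)} \right)}\right)} = \frac{1}{-775 + \left(-4475 - 2323\right) \left(-3580 + 65\right)} = \frac{1}{-775 - -23894970} = \frac{1}{-775 + 23894970} = \frac{1}{23894195}$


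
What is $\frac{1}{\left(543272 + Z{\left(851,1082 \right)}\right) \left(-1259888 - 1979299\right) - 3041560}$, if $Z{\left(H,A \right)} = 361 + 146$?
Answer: $- \frac{1}{1761404909233} \approx -5.6773 \cdot 10^{-13}$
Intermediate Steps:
$Z{\left(H,A \right)} = 507$
$\frac{1}{\left(543272 + Z{\left(851,1082 \right)}\right) \left(-1259888 - 1979299\right) - 3041560} = \frac{1}{\left(543272 + 507\right) \left(-1259888 - 1979299\right) - 3041560} = \frac{1}{543779 \left(-3239187\right) - 3041560} = \frac{1}{-1761401867673 - 3041560} = \frac{1}{-1761404909233} = - \frac{1}{1761404909233}$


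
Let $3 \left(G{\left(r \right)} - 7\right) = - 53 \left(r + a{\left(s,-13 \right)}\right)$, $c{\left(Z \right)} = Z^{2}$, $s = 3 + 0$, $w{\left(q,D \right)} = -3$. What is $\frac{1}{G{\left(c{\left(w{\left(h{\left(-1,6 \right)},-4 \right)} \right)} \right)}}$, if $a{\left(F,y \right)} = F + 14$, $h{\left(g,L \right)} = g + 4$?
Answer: $- \frac{3}{1357} \approx -0.0022108$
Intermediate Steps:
$h{\left(g,L \right)} = 4 + g$
$s = 3$
$a{\left(F,y \right)} = 14 + F$
$G{\left(r \right)} = - \frac{880}{3} - \frac{53 r}{3}$ ($G{\left(r \right)} = 7 + \frac{\left(-53\right) \left(r + \left(14 + 3\right)\right)}{3} = 7 + \frac{\left(-53\right) \left(r + 17\right)}{3} = 7 + \frac{\left(-53\right) \left(17 + r\right)}{3} = 7 + \frac{-901 - 53 r}{3} = 7 - \left(\frac{901}{3} + \frac{53 r}{3}\right) = - \frac{880}{3} - \frac{53 r}{3}$)
$\frac{1}{G{\left(c{\left(w{\left(h{\left(-1,6 \right)},-4 \right)} \right)} \right)}} = \frac{1}{- \frac{880}{3} - \frac{53 \left(-3\right)^{2}}{3}} = \frac{1}{- \frac{880}{3} - 159} = \frac{1}{- \frac{1357}{3}} = - \frac{3}{1357}$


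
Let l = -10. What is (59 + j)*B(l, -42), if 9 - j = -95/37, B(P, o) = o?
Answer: -109662/37 ≈ -2963.8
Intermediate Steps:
j = 428/37 (j = 9 - (-95)/37 = 9 - 1*(-95/37) = 9 + 95/37 = 428/37 ≈ 11.568)
(59 + j)*B(l, -42) = (59 + 428/37)*(-42) = (2611/37)*(-42) = -109662/37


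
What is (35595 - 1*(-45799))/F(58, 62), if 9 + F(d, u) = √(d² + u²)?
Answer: 732546/7127 + 162788*√1802/7127 ≈ 1072.4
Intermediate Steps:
F(d, u) = -9 + √(d² + u²)
(35595 - 1*(-45799))/F(58, 62) = (35595 - 1*(-45799))/(-9 + √(58² + 62²)) = (35595 + 45799)/(-9 + √(3364 + 3844)) = 81394/(-9 + √7208) = 81394/(-9 + 2*√1802)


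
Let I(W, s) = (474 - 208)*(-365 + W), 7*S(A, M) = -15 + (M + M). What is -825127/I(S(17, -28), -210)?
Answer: 825127/99788 ≈ 8.2688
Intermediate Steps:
S(A, M) = -15/7 + 2*M/7 (S(A, M) = (-15 + (M + M))/7 = (-15 + 2*M)/7 = -15/7 + 2*M/7)
I(W, s) = -97090 + 266*W (I(W, s) = 266*(-365 + W) = -97090 + 266*W)
-825127/I(S(17, -28), -210) = -825127/(-97090 + 266*(-15/7 + (2/7)*(-28))) = -825127/(-97090 + 266*(-15/7 - 8)) = -825127/(-97090 + 266*(-71/7)) = -825127/(-97090 - 2698) = -825127/(-99788) = -825127*(-1/99788) = 825127/99788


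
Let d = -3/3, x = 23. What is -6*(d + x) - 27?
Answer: -159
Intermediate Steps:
d = -1 (d = -3*1/3 = -1)
-6*(d + x) - 27 = -6*(-1 + 23) - 27 = -6*22 - 27 = -132 - 27 = -159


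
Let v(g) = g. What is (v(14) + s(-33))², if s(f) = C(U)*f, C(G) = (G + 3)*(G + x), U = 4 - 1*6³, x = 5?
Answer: 2038227352225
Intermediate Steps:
U = -212 (U = 4 - 1*216 = 4 - 216 = -212)
C(G) = (3 + G)*(5 + G) (C(G) = (G + 3)*(G + 5) = (3 + G)*(5 + G))
s(f) = 43263*f (s(f) = (15 + (-212)² + 8*(-212))*f = (15 + 44944 - 1696)*f = 43263*f)
(v(14) + s(-33))² = (14 + 43263*(-33))² = (14 - 1427679)² = (-1427665)² = 2038227352225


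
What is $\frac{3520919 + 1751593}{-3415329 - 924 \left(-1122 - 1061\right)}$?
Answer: $- \frac{1757504}{466079} \approx -3.7708$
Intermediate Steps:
$\frac{3520919 + 1751593}{-3415329 - 924 \left(-1122 - 1061\right)} = \frac{5272512}{-3415329 - -2017092} = \frac{5272512}{-3415329 + 2017092} = \frac{5272512}{-1398237} = 5272512 \left(- \frac{1}{1398237}\right) = - \frac{1757504}{466079}$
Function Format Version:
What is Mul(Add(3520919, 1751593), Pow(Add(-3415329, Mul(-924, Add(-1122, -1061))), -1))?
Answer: Rational(-1757504, 466079) ≈ -3.7708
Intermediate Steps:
Mul(Add(3520919, 1751593), Pow(Add(-3415329, Mul(-924, Add(-1122, -1061))), -1)) = Mul(5272512, Pow(Add(-3415329, Mul(-924, -2183)), -1)) = Mul(5272512, Pow(Add(-3415329, 2017092), -1)) = Mul(5272512, Pow(-1398237, -1)) = Mul(5272512, Rational(-1, 1398237)) = Rational(-1757504, 466079)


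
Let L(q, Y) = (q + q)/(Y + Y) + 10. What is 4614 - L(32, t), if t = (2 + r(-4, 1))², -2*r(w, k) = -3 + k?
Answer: 41404/9 ≈ 4600.4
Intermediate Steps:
r(w, k) = 3/2 - k/2 (r(w, k) = -(-3 + k)/2 = 3/2 - k/2)
t = 9 (t = (2 + (3/2 - ½*1))² = (2 + (3/2 - ½))² = (2 + 1)² = 3² = 9)
L(q, Y) = 10 + q/Y (L(q, Y) = (2*q)/((2*Y)) + 10 = (2*q)*(1/(2*Y)) + 10 = q/Y + 10 = 10 + q/Y)
4614 - L(32, t) = 4614 - (10 + 32/9) = 4614 - 1*122/9 = 4614 - 122/9 = 41404/9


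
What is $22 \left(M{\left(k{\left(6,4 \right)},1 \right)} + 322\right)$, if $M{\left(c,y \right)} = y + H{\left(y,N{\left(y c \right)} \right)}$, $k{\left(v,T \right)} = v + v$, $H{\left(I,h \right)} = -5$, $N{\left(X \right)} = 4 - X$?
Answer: $6996$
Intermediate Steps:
$k{\left(v,T \right)} = 2 v$
$M{\left(c,y \right)} = -5 + y$ ($M{\left(c,y \right)} = y - 5 = -5 + y$)
$22 \left(M{\left(k{\left(6,4 \right)},1 \right)} + 322\right) = 22 \left(\left(-5 + 1\right) + 322\right) = 22 \left(-4 + 322\right) = 22 \cdot 318 = 6996$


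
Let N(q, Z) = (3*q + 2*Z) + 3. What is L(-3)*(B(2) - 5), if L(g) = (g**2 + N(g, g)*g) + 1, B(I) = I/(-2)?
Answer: -276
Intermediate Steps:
B(I) = -I/2 (B(I) = I*(-1/2) = -I/2)
N(q, Z) = 3 + 2*Z + 3*q (N(q, Z) = (2*Z + 3*q) + 3 = 3 + 2*Z + 3*q)
L(g) = 1 + g**2 + g*(3 + 5*g) (L(g) = (g**2 + (3 + 2*g + 3*g)*g) + 1 = (g**2 + (3 + 5*g)*g) + 1 = (g**2 + g*(3 + 5*g)) + 1 = 1 + g**2 + g*(3 + 5*g))
L(-3)*(B(2) - 5) = (1 + 3*(-3) + 6*(-3)**2)*(-1/2*2 - 5) = (1 - 9 + 6*9)*(-1 - 5) = (1 - 9 + 54)*(-6) = 46*(-6) = -276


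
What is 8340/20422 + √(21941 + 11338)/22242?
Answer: 4170/10211 + √33279/22242 ≈ 0.41658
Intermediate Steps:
8340/20422 + √(21941 + 11338)/22242 = 8340*(1/20422) + √33279*(1/22242) = 4170/10211 + √33279/22242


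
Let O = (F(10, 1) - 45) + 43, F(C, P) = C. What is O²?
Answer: 64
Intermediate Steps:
O = 8 (O = (10 - 45) + 43 = -35 + 43 = 8)
O² = 8² = 64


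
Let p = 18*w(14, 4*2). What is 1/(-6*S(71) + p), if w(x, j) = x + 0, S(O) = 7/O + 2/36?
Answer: 213/53479 ≈ 0.0039829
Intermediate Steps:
S(O) = 1/18 + 7/O (S(O) = 7/O + 2*(1/36) = 7/O + 1/18 = 1/18 + 7/O)
w(x, j) = x
p = 252 (p = 18*14 = 252)
1/(-6*S(71) + p) = 1/(-(126 + 71)/(3*71) + 252) = 1/(-197/(3*71) + 252) = 1/(-6*197/1278 + 252) = 1/(-197/213 + 252) = 1/(53479/213) = 213/53479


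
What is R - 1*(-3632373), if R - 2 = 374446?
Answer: 4006821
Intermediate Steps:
R = 374448 (R = 2 + 374446 = 374448)
R - 1*(-3632373) = 374448 - 1*(-3632373) = 374448 + 3632373 = 4006821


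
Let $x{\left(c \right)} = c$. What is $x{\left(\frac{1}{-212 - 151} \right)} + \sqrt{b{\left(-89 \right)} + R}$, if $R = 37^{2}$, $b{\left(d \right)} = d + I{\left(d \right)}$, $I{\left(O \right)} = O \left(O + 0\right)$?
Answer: $- \frac{1}{363} + \sqrt{9201} \approx 95.919$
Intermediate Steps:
$I{\left(O \right)} = O^{2}$ ($I{\left(O \right)} = O O = O^{2}$)
$b{\left(d \right)} = d + d^{2}$
$R = 1369$
$x{\left(\frac{1}{-212 - 151} \right)} + \sqrt{b{\left(-89 \right)} + R} = \frac{1}{-212 - 151} + \sqrt{- 89 \left(1 - 89\right) + 1369} = \frac{1}{-363} + \sqrt{\left(-89\right) \left(-88\right) + 1369} = - \frac{1}{363} + \sqrt{7832 + 1369} = - \frac{1}{363} + \sqrt{9201}$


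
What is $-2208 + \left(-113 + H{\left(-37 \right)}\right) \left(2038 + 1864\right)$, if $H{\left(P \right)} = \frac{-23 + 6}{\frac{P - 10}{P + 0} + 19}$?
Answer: $- \frac{167402429}{375} \approx -4.4641 \cdot 10^{5}$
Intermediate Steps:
$H{\left(P \right)} = - \frac{17}{19 + \frac{-10 + P}{P}}$ ($H{\left(P \right)} = - \frac{17}{\frac{-10 + P}{P} + 19} = - \frac{17}{19 + \frac{-10 + P}{P}}$)
$-2208 + \left(-113 + H{\left(-37 \right)}\right) \left(2038 + 1864\right) = -2208 + \left(-113 - - \frac{629}{-10 + 20 \left(-37\right)}\right) \left(2038 + 1864\right) = -2208 + \left(-113 - - \frac{629}{-10 - 740}\right) 3902 = -2208 + \left(-113 - - \frac{629}{-750}\right) 3902 = -2208 + \left(-113 - \left(-629\right) \left(- \frac{1}{750}\right)\right) 3902 = -2208 + \left(-113 - \frac{629}{750}\right) 3902 = -2208 - \frac{166574429}{375} = - \frac{167402429}{375}$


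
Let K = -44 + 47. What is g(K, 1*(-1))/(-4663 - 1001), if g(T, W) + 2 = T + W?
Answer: 0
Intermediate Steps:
K = 3
g(T, W) = -2 + T + W (g(T, W) = -2 + (T + W) = -2 + T + W)
g(K, 1*(-1))/(-4663 - 1001) = (-2 + 3 + 1*(-1))/(-4663 - 1001) = (-2 + 3 - 1)/(-5664) = 0*(-1/5664) = 0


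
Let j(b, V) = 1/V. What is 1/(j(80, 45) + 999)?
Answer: 45/44956 ≈ 0.0010010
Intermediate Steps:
1/(j(80, 45) + 999) = 1/(1/45 + 999) = 1/(44956/45) = 45/44956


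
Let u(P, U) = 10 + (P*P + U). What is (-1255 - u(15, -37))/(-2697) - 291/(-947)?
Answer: 2160818/2554059 ≈ 0.84603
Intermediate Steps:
u(P, U) = 10 + U + P² (u(P, U) = 10 + (P² + U) = 10 + (U + P²) = 10 + U + P²)
(-1255 - u(15, -37))/(-2697) - 291/(-947) = (-1255 - (10 - 37 + 15²))/(-2697) - 291/(-947) = (-1255 - (10 - 37 + 225))*(-1/2697) - 291*(-1/947) = (-1255 - 1*198)*(-1/2697) + 291/947 = (-1255 - 198)*(-1/2697) + 291/947 = -1453*(-1/2697) + 291/947 = 1453/2697 + 291/947 = 2160818/2554059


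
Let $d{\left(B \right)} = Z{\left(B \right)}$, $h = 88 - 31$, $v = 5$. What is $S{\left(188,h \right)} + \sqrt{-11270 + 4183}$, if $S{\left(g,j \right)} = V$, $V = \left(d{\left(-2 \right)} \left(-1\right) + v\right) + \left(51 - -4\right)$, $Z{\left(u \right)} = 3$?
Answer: $57 + i \sqrt{7087} \approx 57.0 + 84.184 i$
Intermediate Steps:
$h = 57$
$d{\left(B \right)} = 3$
$V = 57$ ($V = \left(3 \left(-1\right) + 5\right) + \left(51 - -4\right) = \left(-3 + 5\right) + \left(51 + 4\right) = 2 + 55 = 57$)
$S{\left(g,j \right)} = 57$
$S{\left(188,h \right)} + \sqrt{-11270 + 4183} = 57 + \sqrt{-11270 + 4183} = 57 + \sqrt{-7087} = 57 + i \sqrt{7087}$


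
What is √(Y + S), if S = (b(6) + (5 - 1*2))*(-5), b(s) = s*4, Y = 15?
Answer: 2*I*√30 ≈ 10.954*I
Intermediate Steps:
b(s) = 4*s
S = -135 (S = (4*6 + (5 - 1*2))*(-5) = (24 + (5 - 2))*(-5) = (24 + 3)*(-5) = 27*(-5) = -135)
√(Y + S) = √(15 - 135) = √(-120) = 2*I*√30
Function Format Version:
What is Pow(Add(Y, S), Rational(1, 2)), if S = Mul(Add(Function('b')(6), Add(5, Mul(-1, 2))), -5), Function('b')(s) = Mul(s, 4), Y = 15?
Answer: Mul(2, I, Pow(30, Rational(1, 2))) ≈ Mul(10.954, I)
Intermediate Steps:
Function('b')(s) = Mul(4, s)
S = -135 (S = Mul(Add(Mul(4, 6), Add(5, Mul(-1, 2))), -5) = Mul(Add(24, Add(5, -2)), -5) = Mul(Add(24, 3), -5) = Mul(27, -5) = -135)
Pow(Add(Y, S), Rational(1, 2)) = Pow(Add(15, -135), Rational(1, 2)) = Pow(-120, Rational(1, 2)) = Mul(2, I, Pow(30, Rational(1, 2)))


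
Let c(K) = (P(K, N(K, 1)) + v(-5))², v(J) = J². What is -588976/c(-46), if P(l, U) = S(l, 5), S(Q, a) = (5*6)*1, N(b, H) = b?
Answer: -588976/3025 ≈ -194.70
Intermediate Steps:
S(Q, a) = 30 (S(Q, a) = 30*1 = 30)
P(l, U) = 30
c(K) = 3025 (c(K) = (30 + (-5)²)² = (30 + 25)² = 55² = 3025)
-588976/c(-46) = -588976/3025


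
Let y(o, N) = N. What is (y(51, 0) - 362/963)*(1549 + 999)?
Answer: -922376/963 ≈ -957.82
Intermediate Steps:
(y(51, 0) - 362/963)*(1549 + 999) = (0 - 362/963)*(1549 + 999) = (0 - 362*1/963)*2548 = (0 - 362/963)*2548 = -362/963*2548 = -922376/963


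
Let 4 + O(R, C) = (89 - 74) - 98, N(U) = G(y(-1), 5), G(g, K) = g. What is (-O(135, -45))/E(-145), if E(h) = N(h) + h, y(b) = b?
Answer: -87/146 ≈ -0.59589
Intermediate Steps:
N(U) = -1
O(R, C) = -87 (O(R, C) = -4 + ((89 - 74) - 98) = -4 + (15 - 98) = -4 - 83 = -87)
E(h) = -1 + h
(-O(135, -45))/E(-145) = (-1*(-87))/(-1 - 145) = 87/(-146) = 87*(-1/146) = -87/146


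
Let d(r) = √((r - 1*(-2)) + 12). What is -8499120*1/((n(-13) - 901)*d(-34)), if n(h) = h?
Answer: -424956*I*√5/457 ≈ -2079.3*I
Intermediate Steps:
d(r) = √(14 + r) (d(r) = √((r + 2) + 12) = √((2 + r) + 12) = √(14 + r))
-8499120*1/((n(-13) - 901)*d(-34)) = -8499120*1/((-13 - 901)*√(14 - 34)) = -8499120*I*√5/9140 = -424956*I*√5/457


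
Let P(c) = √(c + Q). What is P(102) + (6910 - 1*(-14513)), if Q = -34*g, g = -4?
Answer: 21423 + √238 ≈ 21438.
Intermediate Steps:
Q = 136 (Q = -34*(-4) = 136)
P(c) = √(136 + c) (P(c) = √(c + 136) = √(136 + c))
P(102) + (6910 - 1*(-14513)) = √(136 + 102) + (6910 - 1*(-14513)) = √238 + (6910 + 14513) = √238 + 21423 = 21423 + √238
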